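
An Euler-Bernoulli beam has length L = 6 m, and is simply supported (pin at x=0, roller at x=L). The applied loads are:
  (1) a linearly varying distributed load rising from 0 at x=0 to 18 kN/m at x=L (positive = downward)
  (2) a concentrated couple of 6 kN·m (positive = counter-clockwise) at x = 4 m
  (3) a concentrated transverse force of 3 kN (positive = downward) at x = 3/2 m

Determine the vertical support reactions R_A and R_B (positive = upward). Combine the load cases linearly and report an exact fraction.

R_A = 85/4 kN, R_B = 143/4 kN

Load 1 — triangular load w₀=18 kN/m (0→w₀ over full span):
  R_A = w₀L/6 = 18·6/6 = 18 kN
  R_B = w₀L/3 = 18·6/3 = 36 kN
Load 2 — applied couple M₀=6 kN·m at a=4 m (b=L-a=2):
  R_A = M₀/L = 6/6 = 1 kN
  R_B = -M₀/L = -6/6 = -1 kN
Load 3 — point force P=3 kN at a=3/2 m (b=L-a=9/2):
  R_A = Pb/L = 3·(9/2)/6 = 9/4 kN
  R_B = Pa/L = 3·(3/2)/6 = 3/4 kN
Superposition: R_A = 85/4 kN, R_B = 143/4 kN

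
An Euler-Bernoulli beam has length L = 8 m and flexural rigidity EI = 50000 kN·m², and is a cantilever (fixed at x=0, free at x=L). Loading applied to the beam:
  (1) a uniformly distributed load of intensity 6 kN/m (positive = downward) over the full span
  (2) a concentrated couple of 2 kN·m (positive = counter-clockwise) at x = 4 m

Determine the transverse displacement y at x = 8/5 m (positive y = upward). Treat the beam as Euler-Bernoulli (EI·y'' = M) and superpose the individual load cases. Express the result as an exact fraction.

y(8/5) = -8284/1953125 m

Load 1 — uniform load w=6 kN/m over full span:
  y_1 = -wx²(x²-4Lx+6L²)/(24EI) = -6·(8/5)²·((8/5)²-4·8·(8/5)+6·8²)/(24·50000) = -8384/1953125 m
Load 2 — applied couple M₀=2 kN·m at a=4 m (b=L-a=4):
  y_2 = M₀x²/(2EI)  [x≤a] = 2·(8/5)²/(2·50000) = 4/78125 m
Superposition: y = Σ y_i = -8284/1953125 m ≈ -0.004241 m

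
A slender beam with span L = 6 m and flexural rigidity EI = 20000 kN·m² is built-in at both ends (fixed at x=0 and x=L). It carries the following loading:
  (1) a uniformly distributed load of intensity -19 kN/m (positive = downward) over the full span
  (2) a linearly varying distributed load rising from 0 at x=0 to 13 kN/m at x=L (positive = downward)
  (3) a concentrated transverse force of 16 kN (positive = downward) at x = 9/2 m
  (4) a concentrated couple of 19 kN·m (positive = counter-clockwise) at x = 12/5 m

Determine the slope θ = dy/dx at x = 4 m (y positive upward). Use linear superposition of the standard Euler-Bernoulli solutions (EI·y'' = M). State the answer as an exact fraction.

θ(4) = -2057/2250000 rad

Load 1 — uniform load w=-19 kN/m over full span:
  θ_1 = -wx(L-x)(L-2x)/(12EI) = -(-19)·4·(6-4)·(6-2·4)/(12·20000) = -19/15000 rad
Load 2 — triangular load w₀=13 kN/m (0→w₀ over full span):
  θ_2 = -w₀(2x(L-x)(L-2x)(x+2L)+x²(L-x)²)/(120LEI) = -13·(2·4·(6-4)·(6-2·4)·(4+2·6)+4²·(6-4)²)/(120·6·20000) = 91/225000 rad
Load 3 — point force P=16 kN at a=9/2 m (b=L-a=3/2):
  θ_3 = -Pb²x(2aL-(3a+b)x)/(2L³EI)  [x≤a] = -16·(3/2)²·4·(2·(9/2)·6-(3·(9/2)+(3/2))·4)/(2·6³·20000) = 1/10000 rad
Load 4 — applied couple M₀=19 kN·m at a=12/5 m (b=L-a=18/5):
  θ_4 = (R_Ax²/2 - M_Ax - M₀(x-a))/EI  [x>a] with R_A=114/25, M_A=57/25 = ((114/25)·4²/2 - (57/25)·4 - 19·(4-(12/5)))/20000 = -19/125000 rad
Superposition: θ = Σ θ_i = -2057/2250000 rad ≈ -0.000914 rad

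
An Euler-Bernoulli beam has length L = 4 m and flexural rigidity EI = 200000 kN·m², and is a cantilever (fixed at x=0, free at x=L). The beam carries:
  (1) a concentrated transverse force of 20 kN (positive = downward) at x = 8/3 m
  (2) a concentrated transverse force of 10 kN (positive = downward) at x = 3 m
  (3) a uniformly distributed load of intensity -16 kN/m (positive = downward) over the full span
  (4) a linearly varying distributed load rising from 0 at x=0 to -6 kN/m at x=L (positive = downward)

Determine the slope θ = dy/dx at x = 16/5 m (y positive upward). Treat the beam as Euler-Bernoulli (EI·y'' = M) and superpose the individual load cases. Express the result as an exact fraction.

θ(16/5) = 566459/1125000000 rad

Load 1 — point force P=20 kN at a=8/3 m (b=L-a=4/3):
  θ_1 = -Pa²/(2EI)  [x>a] = -20·(8/3)²/(2·200000) = -2/5625 rad
Load 2 — point force P=10 kN at a=3 m (b=L-a=1):
  θ_2 = -Pa²/(2EI)  [x>a] = -10·3²/(2·200000) = -9/40000 rad
Load 3 — uniform load w=-16 kN/m over full span:
  θ_3 = -wx(x²-3Lx+3L²)/(6EI) = -(-16)·(16/5)·((16/5)²-3·4·(16/5)+3·4²)/(6·200000) = 992/1171875 rad
Load 4 — triangular load w₀=-6 kN/m (0→w₀ over full span):
  θ_4 = (w₀Lx²/4-w₀L²x/3-w₀x⁴/(24L))/EI = ((-6)·4·(16/5)²/4-(-6)·4²·(16/5)/3-(-6)·(16/5)⁴/(24·4))/200000 = 464/1953125 rad
Superposition: θ = Σ θ_i = 566459/1125000000 rad ≈ 0.000504 rad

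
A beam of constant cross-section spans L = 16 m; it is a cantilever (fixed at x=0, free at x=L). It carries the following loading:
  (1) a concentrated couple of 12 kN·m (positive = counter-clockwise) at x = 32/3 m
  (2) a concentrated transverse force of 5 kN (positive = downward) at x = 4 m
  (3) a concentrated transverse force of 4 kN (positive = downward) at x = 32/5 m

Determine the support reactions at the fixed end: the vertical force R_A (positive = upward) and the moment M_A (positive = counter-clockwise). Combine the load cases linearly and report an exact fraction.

R_A = 9 kN, M_A = 168/5 kN·m

Load 1 — applied couple M₀=12 kN·m at a=32/3 m (b=L-a=16/3):
  R_A = 0 kN
  M_A = -M₀ = -12 kN·m
Load 2 — point force P=5 kN at a=4 m (b=L-a=12):
  R_A = P = 5 kN
  M_A = Pa = 5·4 = 20 kN·m
Load 3 — point force P=4 kN at a=32/5 m (b=L-a=48/5):
  R_A = P = 4 kN
  M_A = Pa = 4·(32/5) = 128/5 kN·m
Superposition: R_A = 9 kN, M_A = 168/5 kN·m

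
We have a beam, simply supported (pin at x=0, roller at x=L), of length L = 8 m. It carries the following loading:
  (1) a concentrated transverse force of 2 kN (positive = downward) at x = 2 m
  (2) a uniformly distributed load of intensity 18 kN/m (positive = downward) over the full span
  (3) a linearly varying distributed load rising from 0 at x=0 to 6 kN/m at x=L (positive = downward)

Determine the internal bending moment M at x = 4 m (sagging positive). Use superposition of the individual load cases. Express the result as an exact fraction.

Load 1 — point force P=2 kN at a=2 m (b=L-a=6):
  M_1 = Pa(L-x)/L  [x>a] = 2·2·(8-4)/8 = 2 kN·m
Load 2 — uniform load w=18 kN/m over full span:
  M_2 = wx(L-x)/2 = 18·4·(8-4)/2 = 144 kN·m
Load 3 — triangular load w₀=6 kN/m (0→w₀ over full span):
  M_3 = w₀Lx/6 - w₀x³/(6L) = 6·8·4/6 - 6·4³/(6·8) = 24 kN·m
Superposition: M = Σ M_i = 170 kN·m ≈ 170.000000 kN·m

M(4) = 170 kN·m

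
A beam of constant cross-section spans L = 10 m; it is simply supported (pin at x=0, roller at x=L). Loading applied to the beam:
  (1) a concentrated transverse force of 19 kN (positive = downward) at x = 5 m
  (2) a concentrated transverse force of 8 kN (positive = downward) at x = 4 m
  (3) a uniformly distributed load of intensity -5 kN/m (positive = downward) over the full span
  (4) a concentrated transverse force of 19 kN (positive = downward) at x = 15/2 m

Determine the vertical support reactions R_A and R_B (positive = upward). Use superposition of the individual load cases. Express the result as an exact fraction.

R_A = -119/20 kN, R_B = 39/20 kN

Load 1 — point force P=19 kN at a=5 m (b=L-a=5):
  R_A = Pb/L = 19·5/10 = 19/2 kN
  R_B = Pa/L = 19·5/10 = 19/2 kN
Load 2 — point force P=8 kN at a=4 m (b=L-a=6):
  R_A = Pb/L = 8·6/10 = 24/5 kN
  R_B = Pa/L = 8·4/10 = 16/5 kN
Load 3 — uniform load w=-5 kN/m over full span:
  R_A = wL/2 = (-5)·10/2 = -25 kN
  R_B = wL/2 = (-5)·10/2 = -25 kN
Load 4 — point force P=19 kN at a=15/2 m (b=L-a=5/2):
  R_A = Pb/L = 19·(5/2)/10 = 19/4 kN
  R_B = Pa/L = 19·(15/2)/10 = 57/4 kN
Superposition: R_A = -119/20 kN, R_B = 39/20 kN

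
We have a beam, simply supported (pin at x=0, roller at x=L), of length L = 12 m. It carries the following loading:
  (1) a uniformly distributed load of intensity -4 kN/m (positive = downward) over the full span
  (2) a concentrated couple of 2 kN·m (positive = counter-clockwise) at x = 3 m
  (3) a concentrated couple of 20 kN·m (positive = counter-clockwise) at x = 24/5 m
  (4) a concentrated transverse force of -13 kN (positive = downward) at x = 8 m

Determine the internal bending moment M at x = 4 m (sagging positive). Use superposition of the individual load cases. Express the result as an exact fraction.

Load 1 — uniform load w=-4 kN/m over full span:
  M_1 = wx(L-x)/2 = (-4)·4·(12-4)/2 = -64 kN·m
Load 2 — applied couple M₀=2 kN·m at a=3 m (b=L-a=9):
  M_2 = M₀x/L - M₀  [x>a] = 2·4/12 - 2 = -4/3 kN·m
Load 3 — applied couple M₀=20 kN·m at a=24/5 m (b=L-a=36/5):
  M_3 = M₀x/L  [x≤a] = 20·4/12 = 20/3 kN·m
Load 4 — point force P=-13 kN at a=8 m (b=L-a=4):
  M_4 = Pbx/L  [x≤a] = (-13)·4·4/12 = -52/3 kN·m
Superposition: M = Σ M_i = -76 kN·m ≈ -76.000000 kN·m

M(4) = -76 kN·m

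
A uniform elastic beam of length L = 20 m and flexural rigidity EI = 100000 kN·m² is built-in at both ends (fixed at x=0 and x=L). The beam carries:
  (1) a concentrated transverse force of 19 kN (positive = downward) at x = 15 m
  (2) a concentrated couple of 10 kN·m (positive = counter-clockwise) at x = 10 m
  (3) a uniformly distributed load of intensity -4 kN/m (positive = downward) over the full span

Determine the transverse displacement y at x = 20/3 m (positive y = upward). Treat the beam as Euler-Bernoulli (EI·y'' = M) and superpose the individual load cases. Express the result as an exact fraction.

y(20/3) = 4079/388800 m

Load 1 — point force P=19 kN at a=15 m (b=L-a=5):
  y_1 = -Pb²x²(3aL-(3a+b)x)/(6L³EI)  [x≤a] = -19·5²·(20/3)²·(3·15·20-(3·15+5)·(20/3))/(6·20³·100000) = -323/129600 m
Load 2 — applied couple M₀=10 kN·m at a=10 m (b=L-a=10):
  y_2 = (R_Ax³/6 - M_Ax²/2)/EI  [x≤a] with R_A=3/4, M_A=5/2 = ((3/4)·(20/3)³/6 - (5/2)·(20/3)²/2)/100000 = -1/5400 m
Load 3 — uniform load w=-4 kN/m over full span:
  y_3 = -wx²(L-x)²/(24EI) = -(-4)·(20/3)²·(20-(20/3))²/(24·100000) = 16/1215 m
Superposition: y = Σ y_i = 4079/388800 m ≈ 0.010491 m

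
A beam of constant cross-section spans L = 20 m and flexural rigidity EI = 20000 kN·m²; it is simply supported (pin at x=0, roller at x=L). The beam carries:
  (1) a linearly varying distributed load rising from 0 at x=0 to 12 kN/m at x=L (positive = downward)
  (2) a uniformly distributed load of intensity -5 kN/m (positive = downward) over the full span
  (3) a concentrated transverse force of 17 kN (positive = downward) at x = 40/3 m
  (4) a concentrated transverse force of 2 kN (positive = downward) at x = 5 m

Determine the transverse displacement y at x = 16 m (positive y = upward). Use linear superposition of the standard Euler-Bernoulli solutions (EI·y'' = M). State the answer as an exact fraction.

y(16) = -6670357/40500000 m

Load 1 — triangular load w₀=12 kN/m (0→w₀ over full span):
  y_1 = -w₀x(7L⁴-10L²x²+3x⁴)/(360LEI) = -12·16·(7·20⁴-10·20²·16²+3·16⁴)/(360·20·20000) = -6096/15625 m
Load 2 — uniform load w=-5 kN/m over full span:
  y_2 = -wx(L³-2Lx²+x³)/(24EI) = -(-5)·16·(20³-2·20·16²+16³)/(24·20000) = 116/375 m
Load 3 — point force P=17 kN at a=40/3 m (b=L-a=20/3):
  y_3 = -Pa(L-x)(2Lx-a²-x²)/(6LEI)  [x>a] = -17·(40/3)·(20-16)·(2·20·16-(40/3)²-16²)/(6·20·20000) = -3944/50625 m
Load 4 — point force P=2 kN at a=5 m (b=L-a=15):
  y_4 = -Pa(L-x)(2Lx-a²-x²)/(6LEI)  [x>a] = -2·5·(20-16)·(2·20·16-5²-16²)/(6·20·20000) = -359/60000 m
Superposition: y = Σ y_i = -6670357/40500000 m ≈ -0.164700 m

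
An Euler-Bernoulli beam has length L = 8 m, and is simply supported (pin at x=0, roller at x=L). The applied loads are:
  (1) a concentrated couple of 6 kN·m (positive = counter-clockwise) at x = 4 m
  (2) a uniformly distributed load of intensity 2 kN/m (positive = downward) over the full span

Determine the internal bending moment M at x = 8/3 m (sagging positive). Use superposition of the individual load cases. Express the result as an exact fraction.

Load 1 — applied couple M₀=6 kN·m at a=4 m (b=L-a=4):
  M_1 = M₀x/L  [x≤a] = 6·(8/3)/8 = 2 kN·m
Load 2 — uniform load w=2 kN/m over full span:
  M_2 = wx(L-x)/2 = 2·(8/3)·(8-(8/3))/2 = 128/9 kN·m
Superposition: M = Σ M_i = 146/9 kN·m ≈ 16.222222 kN·m

M(8/3) = 146/9 kN·m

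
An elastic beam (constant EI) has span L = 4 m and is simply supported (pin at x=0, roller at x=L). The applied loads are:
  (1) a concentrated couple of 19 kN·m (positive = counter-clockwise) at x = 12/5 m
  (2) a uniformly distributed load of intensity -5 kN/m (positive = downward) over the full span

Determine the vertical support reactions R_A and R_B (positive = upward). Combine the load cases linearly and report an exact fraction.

Load 1 — applied couple M₀=19 kN·m at a=12/5 m (b=L-a=8/5):
  R_A = M₀/L = 19/4 kN
  R_B = -M₀/L = -19/4 kN
Load 2 — uniform load w=-5 kN/m over full span:
  R_A = wL/2 = (-5)·4/2 = -10 kN
  R_B = wL/2 = (-5)·4/2 = -10 kN
Superposition: R_A = -21/4 kN, R_B = -59/4 kN

R_A = -21/4 kN, R_B = -59/4 kN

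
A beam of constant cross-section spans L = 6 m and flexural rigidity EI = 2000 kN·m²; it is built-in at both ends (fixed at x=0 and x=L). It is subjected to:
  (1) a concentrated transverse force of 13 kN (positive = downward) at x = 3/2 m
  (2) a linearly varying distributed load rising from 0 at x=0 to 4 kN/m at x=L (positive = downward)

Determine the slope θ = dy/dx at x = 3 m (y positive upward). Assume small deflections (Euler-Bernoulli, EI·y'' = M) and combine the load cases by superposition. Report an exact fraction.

Load 1 — point force P=13 kN at a=3/2 m (b=L-a=9/2):
  θ_1 = Pa²(L-x)(2bL-(3b+a)(L-x))/(2L³EI)  [x>a] = 13·(3/2)²·(6-3)·(2·(9/2)·6-(3·(9/2)+(3/2))·(6-3))/(2·6³·2000) = 117/128000 rad
Load 2 — triangular load w₀=4 kN/m (0→w₀ over full span):
  θ_2 = -w₀(2x(L-x)(L-2x)(x+2L)+x²(L-x)²)/(120LEI) = -4·(2·3·(6-3)·(6-2·3)·(3+2·6)+3²·(6-3)²)/(120·6·2000) = -9/40000 rad
Superposition: θ = Σ θ_i = 441/640000 rad ≈ 0.000689 rad

θ(3) = 441/640000 rad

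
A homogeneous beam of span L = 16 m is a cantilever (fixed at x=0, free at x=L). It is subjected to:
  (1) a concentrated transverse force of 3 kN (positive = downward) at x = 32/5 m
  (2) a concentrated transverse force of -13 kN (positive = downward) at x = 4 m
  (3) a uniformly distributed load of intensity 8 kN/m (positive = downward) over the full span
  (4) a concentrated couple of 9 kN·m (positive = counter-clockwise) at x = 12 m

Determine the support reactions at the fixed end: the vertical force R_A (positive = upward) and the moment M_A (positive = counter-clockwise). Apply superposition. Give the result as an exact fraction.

R_A = 118 kN, M_A = 4911/5 kN·m

Load 1 — point force P=3 kN at a=32/5 m (b=L-a=48/5):
  R_A = P = 3 kN
  M_A = Pa = 3·(32/5) = 96/5 kN·m
Load 2 — point force P=-13 kN at a=4 m (b=L-a=12):
  R_A = P = (-13) = -13 kN
  M_A = Pa = (-13)·4 = -52 kN·m
Load 3 — uniform load w=8 kN/m over full span:
  R_A = wL = 8·16 = 128 kN
  M_A = wL²/2 = 8·16²/2 = 1024 kN·m
Load 4 — applied couple M₀=9 kN·m at a=12 m (b=L-a=4):
  R_A = 0 kN
  M_A = -M₀ = -9 kN·m
Superposition: R_A = 118 kN, M_A = 4911/5 kN·m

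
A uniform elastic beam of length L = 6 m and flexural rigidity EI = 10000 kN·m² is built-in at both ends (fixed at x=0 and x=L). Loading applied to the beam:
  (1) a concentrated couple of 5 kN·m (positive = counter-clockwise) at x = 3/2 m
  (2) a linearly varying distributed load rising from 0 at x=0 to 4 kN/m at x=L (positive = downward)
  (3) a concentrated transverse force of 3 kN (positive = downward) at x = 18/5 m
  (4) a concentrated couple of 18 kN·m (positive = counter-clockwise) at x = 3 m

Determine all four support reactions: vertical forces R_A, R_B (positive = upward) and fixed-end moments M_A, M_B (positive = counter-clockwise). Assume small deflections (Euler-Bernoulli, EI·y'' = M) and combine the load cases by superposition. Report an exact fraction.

R_A = 20187/2000 kN, M_A = 20181/2000 kN·m, R_B = 9813/2000 kN, M_B = -7459/2000 kN·m

Load 1 — applied couple M₀=5 kN·m at a=3/2 m (b=L-a=9/2):
  R_A = 6M₀ab/L³ = 6·5·(3/2)·(9/2)/6³ = 15/16 kN
  M_A = M₀b(2a-b)/L² = 5·(9/2)·(2·(3/2)-(9/2))/6² = -15/16 kN·m
  R_B = -6M₀ab/L³ = -6·5·(3/2)·(9/2)/6³ = -15/16 kN
  M_B = M₀a(2b-a)/L² = 5·(3/2)·(2·(9/2)-(3/2))/6² = 25/16 kN·m
Load 2 — triangular load w₀=4 kN/m (0→w₀ over full span):
  R_A = 3w₀L/20 = 3·4·6/20 = 18/5 kN
  M_A = w₀L²/30 = 4·6²/30 = 24/5 kN·m
  R_B = 7w₀L/20 = 7·4·6/20 = 42/5 kN
  M_B = -w₀L²/20 = -4·6²/20 = -36/5 kN·m
Load 3 — point force P=3 kN at a=18/5 m (b=L-a=12/5):
  R_A = Pb²(3a+b)/L³ = 3·(12/5)²·(3·(18/5)+(12/5))/6³ = 132/125 kN
  M_A = Pab²/L² = 3·(18/5)·(12/5)²/6² = 216/125 kN·m
  R_B = Pa²(a+3b)/L³ = 3·(18/5)²·((18/5)+3·(12/5))/6³ = 243/125 kN
  M_B = -Pa²b/L² = -3·(18/5)²·(12/5)/6² = -324/125 kN·m
Load 4 — applied couple M₀=18 kN·m at a=3 m (b=L-a=3):
  R_A = 6M₀ab/L³ = 6·18·3·3/6³ = 9/2 kN
  M_A = M₀b(2a-b)/L² = 18·3·(2·3-3)/6² = 9/2 kN·m
  R_B = -6M₀ab/L³ = -6·18·3·3/6³ = -9/2 kN
  M_B = M₀a(2b-a)/L² = 18·3·(2·3-3)/6² = 9/2 kN·m
Superposition: R_A = 20187/2000 kN, M_A = 20181/2000 kN·m, R_B = 9813/2000 kN, M_B = -7459/2000 kN·m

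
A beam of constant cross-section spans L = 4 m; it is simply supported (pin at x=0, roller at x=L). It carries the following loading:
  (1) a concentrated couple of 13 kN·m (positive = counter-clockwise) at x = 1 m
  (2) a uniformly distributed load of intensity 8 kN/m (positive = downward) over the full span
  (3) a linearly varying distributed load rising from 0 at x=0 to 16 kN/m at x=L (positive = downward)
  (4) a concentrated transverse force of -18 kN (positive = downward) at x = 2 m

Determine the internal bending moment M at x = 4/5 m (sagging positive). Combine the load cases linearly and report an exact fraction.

M(4/5) = 1729/125 kN·m

Load 1 — applied couple M₀=13 kN·m at a=1 m (b=L-a=3):
  M_1 = M₀x/L  [x≤a] = 13·(4/5)/4 = 13/5 kN·m
Load 2 — uniform load w=8 kN/m over full span:
  M_2 = wx(L-x)/2 = 8·(4/5)·(4-(4/5))/2 = 256/25 kN·m
Load 3 — triangular load w₀=16 kN/m (0→w₀ over full span):
  M_3 = w₀Lx/6 - w₀x³/(6L) = 16·4·(4/5)/6 - 16·(4/5)³/(6·4) = 1024/125 kN·m
Load 4 — point force P=-18 kN at a=2 m (b=L-a=2):
  M_4 = Pbx/L  [x≤a] = (-18)·2·(4/5)/4 = -36/5 kN·m
Superposition: M = Σ M_i = 1729/125 kN·m ≈ 13.832000 kN·m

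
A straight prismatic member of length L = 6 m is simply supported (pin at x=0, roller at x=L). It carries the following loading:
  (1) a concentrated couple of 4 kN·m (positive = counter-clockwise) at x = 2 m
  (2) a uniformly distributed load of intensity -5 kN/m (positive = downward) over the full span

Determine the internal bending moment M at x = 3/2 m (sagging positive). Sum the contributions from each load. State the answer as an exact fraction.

Load 1 — applied couple M₀=4 kN·m at a=2 m (b=L-a=4):
  M_1 = M₀x/L  [x≤a] = 4·(3/2)/6 = 1 kN·m
Load 2 — uniform load w=-5 kN/m over full span:
  M_2 = wx(L-x)/2 = (-5)·(3/2)·(6-(3/2))/2 = -135/8 kN·m
Superposition: M = Σ M_i = -127/8 kN·m ≈ -15.875000 kN·m

M(3/2) = -127/8 kN·m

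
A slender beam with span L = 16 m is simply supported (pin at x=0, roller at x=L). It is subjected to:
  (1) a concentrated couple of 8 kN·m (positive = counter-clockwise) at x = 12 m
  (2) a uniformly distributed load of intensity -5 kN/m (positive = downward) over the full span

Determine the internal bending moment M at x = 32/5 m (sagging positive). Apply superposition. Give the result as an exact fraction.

M(32/5) = -752/5 kN·m

Load 1 — applied couple M₀=8 kN·m at a=12 m (b=L-a=4):
  M_1 = M₀x/L  [x≤a] = 8·(32/5)/16 = 16/5 kN·m
Load 2 — uniform load w=-5 kN/m over full span:
  M_2 = wx(L-x)/2 = (-5)·(32/5)·(16-(32/5))/2 = -768/5 kN·m
Superposition: M = Σ M_i = -752/5 kN·m ≈ -150.400000 kN·m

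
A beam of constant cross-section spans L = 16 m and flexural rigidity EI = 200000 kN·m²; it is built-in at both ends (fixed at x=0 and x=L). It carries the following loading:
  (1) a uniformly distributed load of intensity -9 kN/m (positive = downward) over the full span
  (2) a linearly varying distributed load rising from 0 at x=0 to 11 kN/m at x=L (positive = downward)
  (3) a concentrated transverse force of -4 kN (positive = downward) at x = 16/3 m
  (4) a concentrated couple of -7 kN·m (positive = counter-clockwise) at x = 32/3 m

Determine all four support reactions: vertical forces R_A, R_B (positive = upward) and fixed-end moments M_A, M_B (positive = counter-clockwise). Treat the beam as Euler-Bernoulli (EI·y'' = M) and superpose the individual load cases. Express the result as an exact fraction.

R_A = -26539/540 kN, M_A = -14843/135 kN·m, R_B = -5861/540 kN, M_B = 7552/135 kN·m

Load 1 — uniform load w=-9 kN/m over full span:
  R_A = wL/2 = (-9)·16/2 = -72 kN
  M_A = wL²/12 = (-9)·16²/12 = -192 kN·m
  R_B = wL/2 = (-9)·16/2 = -72 kN
  M_B = -wL²/12 = -(-9)·16²/12 = 192 kN·m
Load 2 — triangular load w₀=11 kN/m (0→w₀ over full span):
  R_A = 3w₀L/20 = 3·11·16/20 = 132/5 kN
  M_A = w₀L²/30 = 11·16²/30 = 1408/15 kN·m
  R_B = 7w₀L/20 = 7·11·16/20 = 308/5 kN
  M_B = -w₀L²/20 = -11·16²/20 = -704/5 kN·m
Load 3 — point force P=-4 kN at a=16/3 m (b=L-a=32/3):
  R_A = Pb²(3a+b)/L³ = (-4)·(32/3)²·(3·(16/3)+(32/3))/16³ = -80/27 kN
  M_A = Pab²/L² = (-4)·(16/3)·(32/3)²/16² = -256/27 kN·m
  R_B = Pa²(a+3b)/L³ = (-4)·(16/3)²·((16/3)+3·(32/3))/16³ = -28/27 kN
  M_B = -Pa²b/L² = -(-4)·(16/3)²·(32/3)/16² = 128/27 kN·m
Load 4 — applied couple M₀=-7 kN·m at a=32/3 m (b=L-a=16/3):
  R_A = 6M₀ab/L³ = 6·(-7)·(32/3)·(16/3)/16³ = -7/12 kN
  M_A = M₀b(2a-b)/L² = (-7)·(16/3)·(2·(32/3)-(16/3))/16² = -7/3 kN·m
  R_B = -6M₀ab/L³ = -6·(-7)·(32/3)·(16/3)/16³ = 7/12 kN
  M_B = M₀a(2b-a)/L² = (-7)·(32/3)·(2·(16/3)-(32/3))/16² = 0 kN·m
Superposition: R_A = -26539/540 kN, M_A = -14843/135 kN·m, R_B = -5861/540 kN, M_B = 7552/135 kN·m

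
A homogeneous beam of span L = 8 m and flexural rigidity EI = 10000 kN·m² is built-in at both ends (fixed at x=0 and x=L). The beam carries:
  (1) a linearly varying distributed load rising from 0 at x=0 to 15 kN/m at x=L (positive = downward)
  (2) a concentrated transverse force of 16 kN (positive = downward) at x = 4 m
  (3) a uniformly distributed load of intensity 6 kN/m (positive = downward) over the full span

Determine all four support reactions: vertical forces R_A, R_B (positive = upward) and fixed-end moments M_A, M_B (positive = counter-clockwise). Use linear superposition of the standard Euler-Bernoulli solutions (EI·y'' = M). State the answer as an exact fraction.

R_A = 50 kN, M_A = 80 kN·m, R_B = 74 kN, M_B = -96 kN·m

Load 1 — triangular load w₀=15 kN/m (0→w₀ over full span):
  R_A = 3w₀L/20 = 3·15·8/20 = 18 kN
  M_A = w₀L²/30 = 15·8²/30 = 32 kN·m
  R_B = 7w₀L/20 = 7·15·8/20 = 42 kN
  M_B = -w₀L²/20 = -15·8²/20 = -48 kN·m
Load 2 — point force P=16 kN at a=4 m (b=L-a=4):
  R_A = Pb²(3a+b)/L³ = 16·4²·(3·4+4)/8³ = 8 kN
  M_A = Pab²/L² = 16·4·4²/8² = 16 kN·m
  R_B = Pa²(a+3b)/L³ = 16·4²·(4+3·4)/8³ = 8 kN
  M_B = -Pa²b/L² = -16·4²·4/8² = -16 kN·m
Load 3 — uniform load w=6 kN/m over full span:
  R_A = wL/2 = 6·8/2 = 24 kN
  M_A = wL²/12 = 6·8²/12 = 32 kN·m
  R_B = wL/2 = 6·8/2 = 24 kN
  M_B = -wL²/12 = -6·8²/12 = -32 kN·m
Superposition: R_A = 50 kN, M_A = 80 kN·m, R_B = 74 kN, M_B = -96 kN·m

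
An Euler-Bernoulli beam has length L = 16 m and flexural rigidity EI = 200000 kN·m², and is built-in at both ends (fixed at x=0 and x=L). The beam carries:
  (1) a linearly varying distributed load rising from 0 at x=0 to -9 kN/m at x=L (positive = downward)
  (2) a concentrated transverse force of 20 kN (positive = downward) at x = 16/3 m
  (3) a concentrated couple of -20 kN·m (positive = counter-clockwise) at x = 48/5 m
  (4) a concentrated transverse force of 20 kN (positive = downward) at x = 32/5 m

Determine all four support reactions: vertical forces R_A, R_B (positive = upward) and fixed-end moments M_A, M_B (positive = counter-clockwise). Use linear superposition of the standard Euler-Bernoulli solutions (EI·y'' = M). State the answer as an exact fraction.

Load 1 — triangular load w₀=-9 kN/m (0→w₀ over full span):
  R_A = 3w₀L/20 = 3·(-9)·16/20 = -108/5 kN
  M_A = w₀L²/30 = (-9)·16²/30 = -384/5 kN·m
  R_B = 7w₀L/20 = 7·(-9)·16/20 = -252/5 kN
  M_B = -w₀L²/20 = -(-9)·16²/20 = 576/5 kN·m
Load 2 — point force P=20 kN at a=16/3 m (b=L-a=32/3):
  R_A = Pb²(3a+b)/L³ = 20·(32/3)²·(3·(16/3)+(32/3))/16³ = 400/27 kN
  M_A = Pab²/L² = 20·(16/3)·(32/3)²/16² = 1280/27 kN·m
  R_B = Pa²(a+3b)/L³ = 20·(16/3)²·((16/3)+3·(32/3))/16³ = 140/27 kN
  M_B = -Pa²b/L² = -20·(16/3)²·(32/3)/16² = -640/27 kN·m
Load 3 — applied couple M₀=-20 kN·m at a=48/5 m (b=L-a=32/5):
  R_A = 6M₀ab/L³ = 6·(-20)·(48/5)·(32/5)/16³ = -9/5 kN
  M_A = M₀b(2a-b)/L² = (-20)·(32/5)·(2·(48/5)-(32/5))/16² = -32/5 kN·m
  R_B = -6M₀ab/L³ = -6·(-20)·(48/5)·(32/5)/16³ = 9/5 kN
  M_B = M₀a(2b-a)/L² = (-20)·(48/5)·(2·(32/5)-(48/5))/16² = -12/5 kN·m
Load 4 — point force P=20 kN at a=32/5 m (b=L-a=48/5):
  R_A = Pb²(3a+b)/L³ = 20·(48/5)²·(3·(32/5)+(48/5))/16³ = 324/25 kN
  M_A = Pab²/L² = 20·(32/5)·(48/5)²/16² = 1152/25 kN·m
  R_B = Pa²(a+3b)/L³ = 20·(32/5)²·((32/5)+3·(48/5))/16³ = 176/25 kN
  M_B = -Pa²b/L² = -20·(32/5)²·(48/5)/16² = -768/25 kN·m
Superposition: R_A = 2953/675 kN, M_A = 6944/675 kN·m, R_B = -24553/675 kN, M_B = 39404/675 kN·m

R_A = 2953/675 kN, M_A = 6944/675 kN·m, R_B = -24553/675 kN, M_B = 39404/675 kN·m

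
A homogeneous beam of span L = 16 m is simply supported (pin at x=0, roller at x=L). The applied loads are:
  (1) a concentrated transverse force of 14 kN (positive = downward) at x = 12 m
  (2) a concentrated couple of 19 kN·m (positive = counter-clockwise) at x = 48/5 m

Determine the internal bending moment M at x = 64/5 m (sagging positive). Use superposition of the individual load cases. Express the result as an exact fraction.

M(64/5) = 149/5 kN·m

Load 1 — point force P=14 kN at a=12 m (b=L-a=4):
  M_1 = Pa(L-x)/L  [x>a] = 14·12·(16-(64/5))/16 = 168/5 kN·m
Load 2 — applied couple M₀=19 kN·m at a=48/5 m (b=L-a=32/5):
  M_2 = M₀x/L - M₀  [x>a] = 19·(64/5)/16 - 19 = -19/5 kN·m
Superposition: M = Σ M_i = 149/5 kN·m ≈ 29.800000 kN·m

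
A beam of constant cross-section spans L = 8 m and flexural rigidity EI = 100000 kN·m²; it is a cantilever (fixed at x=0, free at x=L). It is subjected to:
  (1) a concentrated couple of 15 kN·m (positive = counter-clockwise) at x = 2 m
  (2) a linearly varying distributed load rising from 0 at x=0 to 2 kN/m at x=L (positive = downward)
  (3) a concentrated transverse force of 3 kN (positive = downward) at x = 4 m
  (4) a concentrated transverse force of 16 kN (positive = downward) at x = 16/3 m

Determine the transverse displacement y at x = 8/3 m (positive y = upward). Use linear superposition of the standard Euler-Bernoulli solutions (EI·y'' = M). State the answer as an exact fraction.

Load 1 — applied couple M₀=15 kN·m at a=2 m (b=L-a=6):
  y_1 = M₀a(2x-a)/(2EI)  [x>a] = 15·2·(2·(8/3)-2)/(2·100000) = 1/2000 m
Load 2 — triangular load w₀=2 kN/m (0→w₀ over full span):
  y_2 = (w₀Lx³/12-w₀L²x²/6-w₀x⁵/(120L))/EI = (2·8·(8/3)³/12-2·8²·(8/3)²/6-2·(8/3)⁵/(120·8))/100000 = -14432/11390625 m
Load 3 — point force P=3 kN at a=4 m (b=L-a=4):
  y_3 = -Px²(3a-x)/(6EI)  [x≤a] = -3·(8/3)²·(3·4-(8/3))/(6·100000) = -28/84375 m
Load 4 — point force P=16 kN at a=16/3 m (b=L-a=8/3):
  y_4 = -Px²(3a-x)/(6EI)  [x≤a] = -16·(8/3)²·(3·(16/3)-(8/3))/(6·100000) = -128/50625 m
Superposition: y = Σ y_i = -661067/182250000 m ≈ -0.003627 m

y(8/3) = -661067/182250000 m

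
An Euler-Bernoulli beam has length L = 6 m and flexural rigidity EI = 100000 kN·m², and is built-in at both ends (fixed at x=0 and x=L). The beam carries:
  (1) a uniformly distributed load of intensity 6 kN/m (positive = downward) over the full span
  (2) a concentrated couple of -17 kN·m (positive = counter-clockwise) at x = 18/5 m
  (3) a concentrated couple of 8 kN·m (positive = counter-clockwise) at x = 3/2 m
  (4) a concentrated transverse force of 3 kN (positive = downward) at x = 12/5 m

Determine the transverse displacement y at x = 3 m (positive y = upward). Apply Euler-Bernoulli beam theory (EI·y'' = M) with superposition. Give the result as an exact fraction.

Load 1 — uniform load w=6 kN/m over full span:
  y_1 = -wx²(L-x)²/(24EI) = -6·3²·(6-3)²/(24·100000) = -81/400000 m
Load 2 — applied couple M₀=-17 kN·m at a=18/5 m (b=L-a=12/5):
  y_2 = (R_Ax³/6 - M_Ax²/2)/EI  [x≤a] with R_A=-102/25, M_A=-136/25 = ((-102/25)·3³/6 - (-136/25)·3²/2)/100000 = 153/2500000 m
Load 3 — applied couple M₀=8 kN·m at a=3/2 m (b=L-a=9/2):
  y_3 = (R_Ax³/6 - M_Ax²/2 - M₀(x-a)²/2)/EI  [x>a] with R_A=3/2, M_A=-3/2 = ((3/2)·3³/6 - (-3/2)·3²/2 - 8·(3-(3/2))²/2)/100000 = 9/200000 m
Load 4 — point force P=3 kN at a=12/5 m (b=L-a=18/5):
  y_4 = -Pa²(L-x)²(3bL-(3b+a)(L-x))/(6L³EI)  [x>a] = -3·(12/5)²·(6-3)²·(3·(18/5)·6-(3·(18/5)+(12/5))·(6-3))/(6·6³·100000) = -189/6250000 m
Superposition: y = Σ y_i = -6327/50000000 m ≈ -0.000127 m

y(3) = -6327/50000000 m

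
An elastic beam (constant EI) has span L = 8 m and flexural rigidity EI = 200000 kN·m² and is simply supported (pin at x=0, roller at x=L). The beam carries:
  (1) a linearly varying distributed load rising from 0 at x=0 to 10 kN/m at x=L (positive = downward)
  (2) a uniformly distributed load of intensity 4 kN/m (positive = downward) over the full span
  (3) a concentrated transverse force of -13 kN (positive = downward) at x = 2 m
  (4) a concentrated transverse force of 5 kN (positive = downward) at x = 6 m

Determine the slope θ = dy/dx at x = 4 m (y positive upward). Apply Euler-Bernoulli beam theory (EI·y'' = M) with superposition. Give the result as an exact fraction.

Load 1 — triangular load w₀=10 kN/m (0→w₀ over full span):
  θ_1 = -w₀(7L⁴-30L²x²+15x⁴)/(360LEI) = -10·(7·8⁴-30·8²·4²+15·4⁴)/(360·8·200000) = -7/225000 rad
Load 2 — uniform load w=4 kN/m over full span:
  θ_2 = -w(L³-6Lx²+4x³)/(24EI) = -4·(8³-6·8·4²+4·4³)/(24·200000) = 0 rad
Load 3 — point force P=-13 kN at a=2 m (b=L-a=6):
  θ_3 = -Pa(2L²-6Lx+3x²+a²)/(6LEI)  [x>a] = -(-13)·2·(2·8²-6·8·4+3·4²+2²)/(6·8·200000) = -13/400000 rad
Load 4 — point force P=5 kN at a=6 m (b=L-a=2):
  θ_4 = -Pb(L²-b²-3x²)/(6LEI)  [x≤a] = -5·2·(8²-2²-3·4²)/(6·8·200000) = -1/80000 rad
Superposition: θ = Σ θ_i = -137/1800000 rad ≈ -0.000076 rad

θ(4) = -137/1800000 rad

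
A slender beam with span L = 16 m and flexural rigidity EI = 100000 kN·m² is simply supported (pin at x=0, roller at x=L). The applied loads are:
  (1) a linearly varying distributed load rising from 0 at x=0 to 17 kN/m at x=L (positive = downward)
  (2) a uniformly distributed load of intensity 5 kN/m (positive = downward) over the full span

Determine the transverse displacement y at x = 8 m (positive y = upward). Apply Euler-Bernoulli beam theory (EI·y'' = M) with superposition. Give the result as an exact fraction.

Load 1 — triangular load w₀=17 kN/m (0→w₀ over full span):
  y_1 = -w₀x(7L⁴-10L²x²+3x⁴)/(360LEI) = -17·8·(7·16⁴-10·16²·8²+3·8⁴)/(360·16·100000) = -136/1875 m
Load 2 — uniform load w=5 kN/m over full span:
  y_2 = -wx(L³-2Lx²+x³)/(24EI) = -5·8·(16³-2·16·8²+8³)/(24·100000) = -16/375 m
Superposition: y = Σ y_i = -72/625 m ≈ -0.115200 m

y(8) = -72/625 m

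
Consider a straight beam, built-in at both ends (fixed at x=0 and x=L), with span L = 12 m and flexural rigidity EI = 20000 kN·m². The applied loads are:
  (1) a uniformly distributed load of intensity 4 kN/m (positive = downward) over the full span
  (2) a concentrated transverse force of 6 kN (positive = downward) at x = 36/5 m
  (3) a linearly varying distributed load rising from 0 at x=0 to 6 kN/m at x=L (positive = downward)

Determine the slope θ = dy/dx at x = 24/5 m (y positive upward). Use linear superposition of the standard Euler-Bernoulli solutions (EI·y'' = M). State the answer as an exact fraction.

Load 1 — uniform load w=4 kN/m over full span:
  θ_1 = -wx(L-x)(L-2x)/(12EI) = -4·(24/5)·(12-(24/5))·(12-2·(24/5))/(12·20000) = -108/78125 rad
Load 2 — point force P=6 kN at a=36/5 m (b=L-a=24/5):
  θ_2 = -Pb²x(2aL-(3a+b)x)/(2L³EI)  [x≤a] = -6·(24/5)²·(24/5)·(2·(36/5)·12-(3·(36/5)+(24/5))·(24/5))/(2·12³·20000) = -864/1953125 rad
Load 3 — triangular load w₀=6 kN/m (0→w₀ over full span):
  θ_3 = -w₀(2x(L-x)(L-2x)(x+2L)+x²(L-x)²)/(120LEI) = -6·(2·(24/5)·(12-(24/5))·(12-2·(24/5))·((24/5)+2·12)+(24/5)²·(12-(24/5))²)/(120·12·20000) = -486/390625 rad
Superposition: θ = Σ θ_i = -5994/1953125 rad ≈ -0.003069 rad

θ(24/5) = -5994/1953125 rad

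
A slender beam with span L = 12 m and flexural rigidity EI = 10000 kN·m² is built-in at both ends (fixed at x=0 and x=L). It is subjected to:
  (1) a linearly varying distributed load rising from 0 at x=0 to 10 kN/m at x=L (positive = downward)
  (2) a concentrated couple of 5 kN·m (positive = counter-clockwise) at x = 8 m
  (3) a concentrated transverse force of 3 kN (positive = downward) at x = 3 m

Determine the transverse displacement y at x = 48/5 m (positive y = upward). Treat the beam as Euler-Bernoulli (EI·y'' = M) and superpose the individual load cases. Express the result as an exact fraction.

Load 1 — triangular load w₀=10 kN/m (0→w₀ over full span):
  y_1 = -w₀x²(L-x)²(x+2L)/(120LEI) = -10·(48/5)²·(12-(48/5))²·((48/5)+2·12)/(120·12·10000) = -24192/1953125 m
Load 2 — applied couple M₀=5 kN·m at a=8 m (b=L-a=4):
  y_2 = (R_Ax³/6 - M_Ax²/2 - M₀(x-a)²/2)/EI  [x>a] with R_A=5/9, M_A=5/3 = ((5/9)·(48/5)³/6 - (5/3)·(48/5)²/2 - 5·((48/5)-8)²/2)/10000 = -2/15625 m
Load 3 — point force P=3 kN at a=3 m (b=L-a=9):
  y_3 = -Pa²(L-x)²(3bL-(3b+a)(L-x))/(6L³EI)  [x>a] = -3·3²·(12-(48/5))²·(3·9·12-(3·9+3)·(12-(48/5)))/(6·12³·10000) = -189/500000 m
Superposition: y = Σ y_i = -805769/62500000 m ≈ -0.012892 m

y(48/5) = -805769/62500000 m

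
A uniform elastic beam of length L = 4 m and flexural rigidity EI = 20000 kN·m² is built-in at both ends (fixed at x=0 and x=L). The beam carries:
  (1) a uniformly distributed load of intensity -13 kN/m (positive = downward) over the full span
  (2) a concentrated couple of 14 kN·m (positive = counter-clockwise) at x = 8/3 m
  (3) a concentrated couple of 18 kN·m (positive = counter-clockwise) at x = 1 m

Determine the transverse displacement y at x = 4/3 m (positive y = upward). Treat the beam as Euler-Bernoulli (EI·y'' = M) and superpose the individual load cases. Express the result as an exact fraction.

y(4/3) = 173/405000 m

Load 1 — uniform load w=-13 kN/m over full span:
  y_1 = -wx²(L-x)²/(24EI) = -(-13)·(4/3)²·(4-(4/3))²/(24·20000) = 52/151875 m
Load 2 — applied couple M₀=14 kN·m at a=8/3 m (b=L-a=4/3):
  y_2 = (R_Ax³/6 - M_Ax²/2)/EI  [x≤a] with R_A=14/3, M_A=14/3 = ((14/3)·(4/3)³/6 - (14/3)·(4/3)²/2)/20000 = -7/60750 m
Load 3 — applied couple M₀=18 kN·m at a=1 m (b=L-a=3):
  y_3 = (R_Ax³/6 - M_Ax²/2 - M₀(x-a)²/2)/EI  [x>a] with R_A=81/16, M_A=-27/8 = ((81/16)·(4/3)³/6 - (-27/8)·(4/3)²/2 - 18·((4/3)-1)²/2)/20000 = 1/5000 m
Superposition: y = Σ y_i = 173/405000 m ≈ 0.000427 m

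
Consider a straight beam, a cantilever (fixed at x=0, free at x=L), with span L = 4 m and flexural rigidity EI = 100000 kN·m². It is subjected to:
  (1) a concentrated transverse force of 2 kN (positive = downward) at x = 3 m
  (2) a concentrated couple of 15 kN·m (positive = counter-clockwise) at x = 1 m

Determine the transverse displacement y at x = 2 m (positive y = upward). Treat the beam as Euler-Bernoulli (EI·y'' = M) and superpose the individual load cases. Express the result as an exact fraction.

Load 1 — point force P=2 kN at a=3 m (b=L-a=1):
  y_1 = -Px²(3a-x)/(6EI)  [x≤a] = -2·2²·(3·3-2)/(6·100000) = -7/75000 m
Load 2 — applied couple M₀=15 kN·m at a=1 m (b=L-a=3):
  y_2 = M₀a(2x-a)/(2EI)  [x>a] = 15·1·(2·2-1)/(2·100000) = 9/40000 m
Superposition: y = Σ y_i = 79/600000 m ≈ 0.000132 m

y(2) = 79/600000 m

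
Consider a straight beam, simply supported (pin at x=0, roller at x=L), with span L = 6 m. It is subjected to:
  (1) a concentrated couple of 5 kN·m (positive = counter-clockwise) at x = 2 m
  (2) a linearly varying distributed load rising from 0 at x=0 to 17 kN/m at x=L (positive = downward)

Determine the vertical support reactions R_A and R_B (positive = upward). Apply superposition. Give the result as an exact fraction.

Load 1 — applied couple M₀=5 kN·m at a=2 m (b=L-a=4):
  R_A = M₀/L = 5/6 kN
  R_B = -M₀/L = -5/6 kN
Load 2 — triangular load w₀=17 kN/m (0→w₀ over full span):
  R_A = w₀L/6 = 17·6/6 = 17 kN
  R_B = w₀L/3 = 17·6/3 = 34 kN
Superposition: R_A = 107/6 kN, R_B = 199/6 kN

R_A = 107/6 kN, R_B = 199/6 kN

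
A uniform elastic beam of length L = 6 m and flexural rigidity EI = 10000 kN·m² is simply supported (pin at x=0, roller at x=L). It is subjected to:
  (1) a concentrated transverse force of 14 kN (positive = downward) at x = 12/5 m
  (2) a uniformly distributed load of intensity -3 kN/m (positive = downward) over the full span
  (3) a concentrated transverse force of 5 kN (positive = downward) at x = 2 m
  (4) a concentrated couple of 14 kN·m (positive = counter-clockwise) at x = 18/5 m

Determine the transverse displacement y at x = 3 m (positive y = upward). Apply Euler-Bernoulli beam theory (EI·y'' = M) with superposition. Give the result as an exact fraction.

Load 1 — point force P=14 kN at a=12/5 m (b=L-a=18/5):
  y_1 = -Pa(L-x)(2Lx-a²-x²)/(6LEI)  [x>a] = -14·(12/5)·(6-3)·(2·6·3-(12/5)²-3²)/(6·6·10000) = -3717/625000 m
Load 2 — uniform load w=-3 kN/m over full span:
  y_2 = -wx(L³-2Lx²+x³)/(24EI) = -(-3)·3·(6³-2·6·3²+3³)/(24·10000) = 81/16000 m
Load 3 — point force P=5 kN at a=2 m (b=L-a=4):
  y_3 = -Pa(L-x)(2Lx-a²-x²)/(6LEI)  [x>a] = -5·2·(6-3)·(2·6·3-2²-3²)/(6·6·10000) = -23/12000 m
Load 4 — applied couple M₀=14 kN·m at a=18/5 m (b=L-a=12/5):
  y_4 = (M₀x³/(6L)+C₁x)/EI  [x≤a] with C₁=M₀(3b²-L²)/(6L)=-182/25 = (14·3³/(6·6)+(-182/25)·3)/10000 = -567/500000 m
Superposition: y = Σ y_i = -118061/30000000 m ≈ -0.003935 m

y(3) = -118061/30000000 m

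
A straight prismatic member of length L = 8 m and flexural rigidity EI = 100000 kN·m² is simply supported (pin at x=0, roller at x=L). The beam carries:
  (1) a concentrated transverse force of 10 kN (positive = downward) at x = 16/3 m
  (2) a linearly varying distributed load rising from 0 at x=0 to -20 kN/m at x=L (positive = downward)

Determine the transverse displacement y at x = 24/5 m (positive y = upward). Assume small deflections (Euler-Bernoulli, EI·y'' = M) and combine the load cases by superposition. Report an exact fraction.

y(24/5) = 1125968/263671875 m

Load 1 — point force P=10 kN at a=16/3 m (b=L-a=8/3):
  y_1 = -Pbx(L²-b²-x²)/(6LEI)  [x≤a] = -10·(8/3)·(24/5)·(8²-(8/3)²-(24/5)²)/(6·8·100000) = -1904/2109375 m
Load 2 — triangular load w₀=-20 kN/m (0→w₀ over full span):
  y_2 = -w₀x(7L⁴-10L²x²+3x⁴)/(360LEI) = -(-20)·(24/5)·(7·8⁴-10·8²·(24/5)²+3·(24/5)⁴)/(360·8·100000) = 151552/29296875 m
Superposition: y = Σ y_i = 1125968/263671875 m ≈ 0.004270 m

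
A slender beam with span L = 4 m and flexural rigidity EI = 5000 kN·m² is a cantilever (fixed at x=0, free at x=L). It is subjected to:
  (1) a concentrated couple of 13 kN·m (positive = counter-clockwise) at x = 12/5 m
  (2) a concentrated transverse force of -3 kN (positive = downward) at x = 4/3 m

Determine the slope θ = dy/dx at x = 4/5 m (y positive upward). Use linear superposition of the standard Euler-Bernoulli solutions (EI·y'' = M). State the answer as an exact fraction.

θ(4/5) = 79/31250 rad

Load 1 — applied couple M₀=13 kN·m at a=12/5 m (b=L-a=8/5):
  θ_1 = M₀x/EI  [x≤a] = 13·(4/5)/5000 = 13/6250 rad
Load 2 — point force P=-3 kN at a=4/3 m (b=L-a=8/3):
  θ_2 = -Px(2a-x)/(2EI)  [x≤a] = -(-3)·(4/5)·(2·(4/3)-(4/5))/(2·5000) = 7/15625 rad
Superposition: θ = Σ θ_i = 79/31250 rad ≈ 0.002528 rad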